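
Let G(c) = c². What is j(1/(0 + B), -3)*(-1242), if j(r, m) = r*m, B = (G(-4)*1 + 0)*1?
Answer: 1863/8 ≈ 232.88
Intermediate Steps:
B = 16 (B = ((-4)²*1 + 0)*1 = (16*1 + 0)*1 = (16 + 0)*1 = 16*1 = 16)
j(r, m) = m*r
j(1/(0 + B), -3)*(-1242) = -3/(0 + 16)*(-1242) = -3/16*(-1242) = 1863/8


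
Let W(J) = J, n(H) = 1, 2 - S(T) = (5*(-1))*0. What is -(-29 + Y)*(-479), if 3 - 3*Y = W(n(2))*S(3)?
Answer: -41194/3 ≈ -13731.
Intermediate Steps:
S(T) = 2 (S(T) = 2 - 5*(-1)*0 = 2 - (-5)*0 = 2 - 1*0 = 2 + 0 = 2)
Y = ⅓ (Y = 1 - 2/3 = 1 - ⅓*2 = 1 - ⅔ = ⅓ ≈ 0.33333)
-(-29 + Y)*(-479) = -(-29 + ⅓)*(-479) = -(-86)*(-479)/3 = -1*41194/3 = -41194/3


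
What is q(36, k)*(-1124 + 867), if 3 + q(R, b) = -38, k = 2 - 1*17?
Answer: 10537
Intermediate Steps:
k = -15 (k = 2 - 17 = -15)
q(R, b) = -41 (q(R, b) = -3 - 38 = -41)
q(36, k)*(-1124 + 867) = -41*(-1124 + 867) = -41*(-257) = 10537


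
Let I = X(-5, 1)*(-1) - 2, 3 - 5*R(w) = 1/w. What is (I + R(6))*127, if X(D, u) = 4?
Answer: -20701/30 ≈ -690.03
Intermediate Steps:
R(w) = ⅗ - 1/(5*w)
I = -6 (I = 4*(-1) - 2 = -4 - 2 = -6)
(I + R(6))*127 = (-6 + (⅕)*(-1 + 3*6)/6)*127 = (-6 + (⅕)*(⅙)*(-1 + 18))*127 = (-6 + (⅕)*(⅙)*17)*127 = (-6 + 17/30)*127 = -163/30*127 = -20701/30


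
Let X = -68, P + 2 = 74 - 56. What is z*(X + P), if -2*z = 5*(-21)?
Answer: -2730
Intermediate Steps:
P = 16 (P = -2 + (74 - 56) = -2 + 18 = 16)
z = 105/2 (z = -5*(-21)/2 = -1/2*(-105) = 105/2 ≈ 52.500)
z*(X + P) = 105*(-68 + 16)/2 = (105/2)*(-52) = -2730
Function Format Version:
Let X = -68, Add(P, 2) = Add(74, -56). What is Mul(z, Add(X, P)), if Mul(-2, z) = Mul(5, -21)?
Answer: -2730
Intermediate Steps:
P = 16 (P = Add(-2, Add(74, -56)) = Add(-2, 18) = 16)
z = Rational(105, 2) (z = Mul(Rational(-1, 2), Mul(5, -21)) = Mul(Rational(-1, 2), -105) = Rational(105, 2) ≈ 52.500)
Mul(z, Add(X, P)) = Mul(Rational(105, 2), Add(-68, 16)) = Mul(Rational(105, 2), -52) = -2730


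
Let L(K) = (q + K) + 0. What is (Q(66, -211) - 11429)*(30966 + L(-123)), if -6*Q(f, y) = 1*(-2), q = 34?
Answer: -1058648822/3 ≈ -3.5288e+8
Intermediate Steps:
L(K) = 34 + K (L(K) = (34 + K) + 0 = 34 + K)
Q(f, y) = ⅓ (Q(f, y) = -(-2)/6 = -⅙*(-2) = ⅓)
(Q(66, -211) - 11429)*(30966 + L(-123)) = (⅓ - 11429)*(30966 + (34 - 123)) = -34286*(30966 - 89)/3 = -34286/3*30877 = -1058648822/3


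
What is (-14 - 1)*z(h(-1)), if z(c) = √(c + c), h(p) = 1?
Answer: -15*√2 ≈ -21.213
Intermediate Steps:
z(c) = √2*√c (z(c) = √(2*c) = √2*√c)
(-14 - 1)*z(h(-1)) = (-14 - 1)*(√2*√1) = -15*√2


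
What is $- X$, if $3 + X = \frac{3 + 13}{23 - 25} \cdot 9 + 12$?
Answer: $63$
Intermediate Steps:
$X = -63$ ($X = -3 + \left(\frac{3 + 13}{23 - 25} \cdot 9 + 12\right) = -3 + \left(\frac{16}{-2} \cdot 9 + 12\right) = -3 + \left(16 \left(- \frac{1}{2}\right) 9 + 12\right) = -3 + \left(\left(-8\right) 9 + 12\right) = -3 + \left(-72 + 12\right) = -3 - 60 = -63$)
$- X = \left(-1\right) \left(-63\right) = 63$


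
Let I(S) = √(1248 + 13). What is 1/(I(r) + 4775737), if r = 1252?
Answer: 4775737/22807663891908 - √1261/22807663891908 ≈ 2.0939e-7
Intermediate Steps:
I(S) = √1261
1/(I(r) + 4775737) = 1/(√1261 + 4775737) = 1/(4775737 + √1261)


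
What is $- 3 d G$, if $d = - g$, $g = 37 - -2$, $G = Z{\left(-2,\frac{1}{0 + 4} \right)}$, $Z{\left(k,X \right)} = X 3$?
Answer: $\frac{351}{4} \approx 87.75$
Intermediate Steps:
$Z{\left(k,X \right)} = 3 X$
$G = \frac{3}{4}$ ($G = \frac{3}{0 + 4} = \frac{3}{4} \approx 0.75$)
$g = 39$ ($g = 37 + 2 = 39$)
$d = -39$ ($d = \left(-1\right) 39 = -39$)
$- 3 d G = - 3 \left(\left(-39\right) \frac{3}{4}\right) = \left(-3\right) \left(- \frac{117}{4}\right) = \frac{351}{4}$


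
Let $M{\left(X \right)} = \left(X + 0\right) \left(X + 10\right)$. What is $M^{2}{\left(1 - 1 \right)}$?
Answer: $0$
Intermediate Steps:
$M{\left(X \right)} = X \left(10 + X\right)$
$M^{2}{\left(1 - 1 \right)} = \left(\left(1 - 1\right) \left(10 + \left(1 - 1\right)\right)\right)^{2} = \left(0 \left(10 + 0\right)\right)^{2} = \left(0 \cdot 10\right)^{2} = 0^{2} = 0$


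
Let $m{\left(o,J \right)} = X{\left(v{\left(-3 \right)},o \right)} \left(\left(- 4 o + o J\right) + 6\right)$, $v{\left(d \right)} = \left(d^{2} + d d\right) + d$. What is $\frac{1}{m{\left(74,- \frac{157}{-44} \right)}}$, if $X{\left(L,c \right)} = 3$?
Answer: $- \frac{22}{1713} \approx -0.012843$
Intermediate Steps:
$v{\left(d \right)} = d + 2 d^{2}$ ($v{\left(d \right)} = \left(d^{2} + d^{2}\right) + d = 2 d^{2} + d = d + 2 d^{2}$)
$m{\left(o,J \right)} = 18 - 12 o + 3 J o$ ($m{\left(o,J \right)} = 3 \left(\left(- 4 o + o J\right) + 6\right) = 3 \left(\left(- 4 o + J o\right) + 6\right) = 3 \left(6 - 4 o + J o\right) = 18 - 12 o + 3 J o$)
$\frac{1}{m{\left(74,- \frac{157}{-44} \right)}} = \frac{1}{18 - 888 + 3 \left(- \frac{157}{-44}\right) 74} = \frac{1}{18 - 888 + 3 \left(\left(-157\right) \left(- \frac{1}{44}\right)\right) 74} = \frac{1}{18 - 888 + 3 \cdot \frac{157}{44} \cdot 74} = \frac{1}{18 - 888 + \frac{17427}{22}} = \frac{1}{- \frac{1713}{22}} = - \frac{22}{1713}$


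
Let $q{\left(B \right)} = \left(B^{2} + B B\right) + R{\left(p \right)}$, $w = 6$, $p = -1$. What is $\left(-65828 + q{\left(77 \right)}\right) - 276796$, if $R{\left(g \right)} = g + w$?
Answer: $-330761$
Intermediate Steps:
$R{\left(g \right)} = 6 + g$ ($R{\left(g \right)} = g + 6 = 6 + g$)
$q{\left(B \right)} = 5 + 2 B^{2}$ ($q{\left(B \right)} = \left(B^{2} + B B\right) + \left(6 - 1\right) = \left(B^{2} + B^{2}\right) + 5 = 2 B^{2} + 5 = 5 + 2 B^{2}$)
$\left(-65828 + q{\left(77 \right)}\right) - 276796 = \left(-65828 + \left(5 + 2 \cdot 77^{2}\right)\right) - 276796 = \left(-65828 + \left(5 + 2 \cdot 5929\right)\right) - 276796 = \left(-65828 + \left(5 + 11858\right)\right) - 276796 = \left(-65828 + 11863\right) - 276796 = -53965 - 276796 = -330761$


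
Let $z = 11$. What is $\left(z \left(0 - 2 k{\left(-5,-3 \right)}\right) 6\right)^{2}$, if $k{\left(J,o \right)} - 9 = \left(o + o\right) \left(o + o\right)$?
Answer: $35283600$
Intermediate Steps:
$k{\left(J,o \right)} = 9 + 4 o^{2}$ ($k{\left(J,o \right)} = 9 + \left(o + o\right) \left(o + o\right) = 9 + 2 o 2 o = 9 + 4 o^{2}$)
$\left(z \left(0 - 2 k{\left(-5,-3 \right)}\right) 6\right)^{2} = \left(11 \left(0 - 2 \left(9 + 4 \left(-3\right)^{2}\right)\right) 6\right)^{2} = \left(11 \left(0 - 2 \left(9 + 4 \cdot 9\right)\right) 6\right)^{2} = \left(11 \left(0 - 2 \left(9 + 36\right)\right) 6\right)^{2} = \left(11 \left(0 - 90\right) 6\right)^{2} = \left(11 \left(-90\right) 6\right)^{2} = \left(\left(-990\right) 6\right)^{2} = \left(-5940\right)^{2} = 35283600$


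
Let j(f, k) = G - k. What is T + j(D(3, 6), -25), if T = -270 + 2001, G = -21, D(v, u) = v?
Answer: 1735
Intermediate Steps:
j(f, k) = -21 - k
T = 1731
T + j(D(3, 6), -25) = 1731 + (-21 - 1*(-25)) = 1731 + (-21 + 25) = 1731 + 4 = 1735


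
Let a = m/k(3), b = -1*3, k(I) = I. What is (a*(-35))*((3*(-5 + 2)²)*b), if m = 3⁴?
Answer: 76545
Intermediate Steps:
m = 81
b = -3
a = 27 (a = 81/3 = 81*(⅓) = 27)
(a*(-35))*((3*(-5 + 2)²)*b) = (27*(-35))*((3*(-5 + 2)²)*(-3)) = -945*3*(-3)²*(-3) = -945*3*9*(-3) = -25515*(-3) = -945*(-81) = 76545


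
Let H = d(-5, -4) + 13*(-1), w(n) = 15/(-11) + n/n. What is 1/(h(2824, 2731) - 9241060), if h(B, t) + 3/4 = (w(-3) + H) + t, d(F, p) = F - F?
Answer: -44/406487097 ≈ -1.0824e-7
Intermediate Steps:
d(F, p) = 0
w(n) = -4/11 (w(n) = 15*(-1/11) + 1 = -15/11 + 1 = -4/11)
H = -13 (H = 0 + 13*(-1) = 0 - 13 = -13)
h(B, t) = -621/44 + t (h(B, t) = -¾ + ((-4/11 - 13) + t) = -¾ + (-147/11 + t) = -621/44 + t)
1/(h(2824, 2731) - 9241060) = 1/((-621/44 + 2731) - 9241060) = 1/(119543/44 - 9241060) = 1/(-406487097/44) = -44/406487097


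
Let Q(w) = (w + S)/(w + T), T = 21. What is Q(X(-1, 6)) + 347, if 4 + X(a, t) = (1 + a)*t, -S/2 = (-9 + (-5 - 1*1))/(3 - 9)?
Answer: 5890/17 ≈ 346.47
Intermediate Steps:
S = -5 (S = -2*(-9 + (-5 - 1*1))/(3 - 9) = -2*(-9 + (-5 - 1))/(-6) = -2*(-9 - 6)*(-1)/6 = -(-30)*(-1)/6 = -2*5/2 = -5)
X(a, t) = -4 + t*(1 + a) (X(a, t) = -4 + (1 + a)*t = -4 + t*(1 + a))
Q(w) = (-5 + w)/(21 + w) (Q(w) = (w - 5)/(w + 21) = (-5 + w)/(21 + w))
Q(X(-1, 6)) + 347 = (-5 + (-4 + 6 - 1*6))/(21 + (-4 + 6 - 1*6)) + 347 = (-5 + (-4 + 6 - 6))/(21 + (-4 + 6 - 6)) + 347 = (-5 - 4)/(21 - 4) + 347 = -9/17 + 347 = 5890/17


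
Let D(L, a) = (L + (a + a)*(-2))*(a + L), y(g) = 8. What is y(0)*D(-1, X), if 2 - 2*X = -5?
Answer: -300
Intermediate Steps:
X = 7/2 (X = 1 - ½*(-5) = 1 + 5/2 = 7/2 ≈ 3.5000)
D(L, a) = (L + a)*(L - 4*a) (D(L, a) = (L + (2*a)*(-2))*(L + a) = (L - 4*a)*(L + a) = (L + a)*(L - 4*a))
y(0)*D(-1, X) = 8*((-1)² - 4*(7/2)² - 3*(-1)*7/2) = 8*(1 - 4*49/4 + 21/2) = 8*(1 - 49 + 21/2) = 8*(-75/2) = -300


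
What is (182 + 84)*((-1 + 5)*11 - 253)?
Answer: -55594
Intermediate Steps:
(182 + 84)*((-1 + 5)*11 - 253) = 266*(4*11 - 253) = 266*(44 - 253) = 266*(-209) = -55594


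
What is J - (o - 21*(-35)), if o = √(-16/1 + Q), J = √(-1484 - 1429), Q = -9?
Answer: -735 - 5*I + I*√2913 ≈ -735.0 + 48.972*I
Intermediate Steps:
J = I*√2913 (J = √(-2913) = I*√2913 ≈ 53.972*I)
o = 5*I (o = √(-16/1 - 9) = √(-16*1 - 9) = √(-16 - 9) = √(-25) = 5*I ≈ 5.0*I)
J - (o - 21*(-35)) = I*√2913 - (5*I - 21*(-35)) = I*√2913 - (5*I + 735) = I*√2913 - (735 + 5*I) = I*√2913 + (-735 - 5*I) = -735 - 5*I + I*√2913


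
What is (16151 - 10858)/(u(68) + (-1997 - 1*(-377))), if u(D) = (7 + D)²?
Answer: 5293/4005 ≈ 1.3216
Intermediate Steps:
(16151 - 10858)/(u(68) + (-1997 - 1*(-377))) = (16151 - 10858)/((7 + 68)² + (-1997 - 1*(-377))) = 5293/(75² + (-1997 + 377)) = 5293/(5625 - 1620) = 5293/4005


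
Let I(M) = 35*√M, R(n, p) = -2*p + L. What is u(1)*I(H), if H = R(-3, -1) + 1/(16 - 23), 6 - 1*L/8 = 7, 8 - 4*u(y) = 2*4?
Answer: 0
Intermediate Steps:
u(y) = 0 (u(y) = 2 - 4/2 = 2 - ¼*8 = 2 - 2 = 0)
L = -8 (L = 48 - 8*7 = 48 - 56 = -8)
R(n, p) = -8 - 2*p (R(n, p) = -2*p - 8 = -8 - 2*p)
H = -43/7 (H = (-8 - 2*(-1)) + 1/(16 - 23) = (-8 + 2) + 1/(-7) = -6 - ⅐ = -43/7 ≈ -6.1429)
u(1)*I(H) = 0*(35*√(-43/7)) = 0*(35*(I*√301/7)) = 0*(5*I*√301) = 0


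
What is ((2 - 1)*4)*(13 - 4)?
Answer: 36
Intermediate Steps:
((2 - 1)*4)*(13 - 4) = (1*4)*9 = 4*9 = 36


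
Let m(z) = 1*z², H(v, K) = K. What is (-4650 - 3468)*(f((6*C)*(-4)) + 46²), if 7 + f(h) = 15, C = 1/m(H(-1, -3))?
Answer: -17242632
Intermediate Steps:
m(z) = z²
C = ⅑ (C = 1/((-3)²) = 1/9 = ⅑ ≈ 0.11111)
f(h) = 8 (f(h) = -7 + 15 = 8)
(-4650 - 3468)*(f((6*C)*(-4)) + 46²) = (-4650 - 3468)*(8 + 46²) = -8118*(8 + 2116) = -8118*2124 = -17242632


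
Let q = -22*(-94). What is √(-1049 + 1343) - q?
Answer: -2068 + 7*√6 ≈ -2050.9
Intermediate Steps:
q = 2068
√(-1049 + 1343) - q = √(-1049 + 1343) - 1*2068 = √294 - 2068 = 7*√6 - 2068 = -2068 + 7*√6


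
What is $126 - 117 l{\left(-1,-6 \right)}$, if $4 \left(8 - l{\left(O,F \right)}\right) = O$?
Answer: $- \frac{3357}{4} \approx -839.25$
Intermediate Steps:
$l{\left(O,F \right)} = 8 - \frac{O}{4}$
$126 - 117 l{\left(-1,-6 \right)} = 126 - 117 \left(8 - - \frac{1}{4}\right) = 126 - 117 \left(8 + \frac{1}{4}\right) = 126 - \frac{3861}{4} = - \frac{3357}{4}$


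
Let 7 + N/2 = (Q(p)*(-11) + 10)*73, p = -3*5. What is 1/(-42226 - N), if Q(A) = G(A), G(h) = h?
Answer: -1/67762 ≈ -1.4758e-5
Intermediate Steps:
p = -15
Q(A) = A
N = 25536 (N = -14 + 2*((-15*(-11) + 10)*73) = -14 + 2*((165 + 10)*73) = -14 + 2*(175*73) = -14 + 2*12775 = -14 + 25550 = 25536)
1/(-42226 - N) = 1/(-42226 - 1*25536) = 1/(-42226 - 25536) = 1/(-67762) = -1/67762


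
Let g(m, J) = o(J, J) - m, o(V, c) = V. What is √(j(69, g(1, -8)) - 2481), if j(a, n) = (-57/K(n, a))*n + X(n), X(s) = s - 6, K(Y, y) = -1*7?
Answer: I*√125895/7 ≈ 50.688*I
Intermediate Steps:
K(Y, y) = -7
X(s) = -6 + s
g(m, J) = J - m
j(a, n) = -6 + 64*n/7 (j(a, n) = (-57/(-7))*n + (-6 + n) = (-57*(-⅐))*n + (-6 + n) = 57*n/7 + (-6 + n) = -6 + 64*n/7)
√(j(69, g(1, -8)) - 2481) = √((-6 + 64*(-8 - 1*1)/7) - 2481) = √((-6 + 64*(-8 - 1)/7) - 2481) = √((-6 + (64/7)*(-9)) - 2481) = √((-6 - 576/7) - 2481) = √(-618/7 - 2481) = √(-17985/7) = I*√125895/7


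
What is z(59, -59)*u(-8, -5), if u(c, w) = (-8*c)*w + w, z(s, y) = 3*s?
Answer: -57525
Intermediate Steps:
u(c, w) = w - 8*c*w (u(c, w) = -8*c*w + w = w - 8*c*w)
z(59, -59)*u(-8, -5) = (3*59)*(-5*(1 - 8*(-8))) = 177*(-5*(1 + 64)) = 177*(-5*65) = 177*(-325) = -57525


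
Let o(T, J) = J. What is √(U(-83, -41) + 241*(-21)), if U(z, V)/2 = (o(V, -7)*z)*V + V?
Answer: 3*I*√5865 ≈ 229.75*I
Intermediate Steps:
U(z, V) = 2*V - 14*V*z (U(z, V) = 2*((-7*z)*V + V) = 2*(-7*V*z + V) = 2*(V - 7*V*z) = 2*V - 14*V*z)
√(U(-83, -41) + 241*(-21)) = √(2*(-41)*(1 - 7*(-83)) + 241*(-21)) = √(2*(-41)*(1 + 581) - 5061) = √(2*(-41)*582 - 5061) = √(-47724 - 5061) = √(-52785) = 3*I*√5865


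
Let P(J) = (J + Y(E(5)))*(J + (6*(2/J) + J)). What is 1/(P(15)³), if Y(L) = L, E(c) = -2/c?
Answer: 15625/1420792784488 ≈ 1.0997e-8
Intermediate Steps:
P(J) = (-⅖ + J)*(2*J + 12/J) (P(J) = (J - 2/5)*(J + (6*(2/J) + J)) = (J - 2*⅕)*(J + (12/J + J)) = (J - ⅖)*(J + (J + 12/J)) = (-⅖ + J)*(2*J + 12/J))
1/(P(15)³) = 1/((12 + 2*15² - 24/5/15 - ⅘*15)³) = 1/((12 + 2*225 - 24/5*1/15 - 12)³) = 1/((12 + 450 - 8/25 - 12)³) = 1/((11242/25)³) = 1/(1420792784488/15625) = 15625/1420792784488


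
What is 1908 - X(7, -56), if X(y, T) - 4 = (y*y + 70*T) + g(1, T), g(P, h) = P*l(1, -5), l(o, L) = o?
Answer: 5774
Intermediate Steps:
g(P, h) = P (g(P, h) = P*1 = P)
X(y, T) = 5 + y² + 70*T (X(y, T) = 4 + ((y*y + 70*T) + 1) = 4 + ((y² + 70*T) + 1) = 4 + (1 + y² + 70*T) = 5 + y² + 70*T)
1908 - X(7, -56) = 1908 - (5 + 7² + 70*(-56)) = 1908 - (5 + 49 - 3920) = 1908 - 1*(-3866) = 1908 + 3866 = 5774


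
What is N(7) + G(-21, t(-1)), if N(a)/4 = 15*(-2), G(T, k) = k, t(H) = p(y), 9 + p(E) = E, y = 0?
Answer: -129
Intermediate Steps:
p(E) = -9 + E
t(H) = -9 (t(H) = -9 + 0 = -9)
N(a) = -120 (N(a) = 4*(15*(-2)) = 4*(-30) = -120)
N(7) + G(-21, t(-1)) = -120 - 9 = -129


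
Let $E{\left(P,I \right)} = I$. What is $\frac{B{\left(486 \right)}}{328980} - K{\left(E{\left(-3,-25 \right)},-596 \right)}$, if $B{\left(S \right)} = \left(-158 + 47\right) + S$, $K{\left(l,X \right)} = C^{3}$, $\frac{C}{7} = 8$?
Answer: $- \frac{3851610087}{21932} \approx -1.7562 \cdot 10^{5}$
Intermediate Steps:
$C = 56$ ($C = 7 \cdot 8 = 56$)
$K{\left(l,X \right)} = 175616$ ($K{\left(l,X \right)} = 56^{3} = 175616$)
$B{\left(S \right)} = -111 + S$
$\frac{B{\left(486 \right)}}{328980} - K{\left(E{\left(-3,-25 \right)},-596 \right)} = \frac{-111 + 486}{328980} - 175616 = 375 \cdot \frac{1}{328980} - 175616 = \frac{25}{21932} - 175616 = - \frac{3851610087}{21932}$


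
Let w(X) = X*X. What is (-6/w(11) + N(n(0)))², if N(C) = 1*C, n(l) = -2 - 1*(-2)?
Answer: 36/14641 ≈ 0.0024588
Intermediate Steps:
w(X) = X²
n(l) = 0 (n(l) = -2 + 2 = 0)
N(C) = C
(-6/w(11) + N(n(0)))² = (-6/(11²) + 0)² = (-6/121 + 0)² = (-6/121)² = 36/14641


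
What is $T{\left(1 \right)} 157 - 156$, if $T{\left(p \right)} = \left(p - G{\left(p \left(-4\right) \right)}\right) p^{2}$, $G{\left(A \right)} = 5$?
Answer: $-784$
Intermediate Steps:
$T{\left(p \right)} = p^{2} \left(-5 + p\right)$ ($T{\left(p \right)} = \left(p - 5\right) p^{2} = \left(-5 + p\right) p^{2} = p^{2} \left(-5 + p\right)$)
$T{\left(1 \right)} 157 - 156 = 1^{2} \left(-5 + 1\right) 157 - 156 = 1 \left(-4\right) 157 - 156 = \left(-4\right) 157 - 156 = -628 - 156 = -784$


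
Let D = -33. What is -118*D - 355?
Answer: 3539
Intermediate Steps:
-118*D - 355 = -118*(-33) - 355 = 3894 - 355 = 3539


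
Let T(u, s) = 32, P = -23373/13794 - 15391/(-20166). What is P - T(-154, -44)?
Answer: -763372516/23180817 ≈ -32.931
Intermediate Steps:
P = -21586372/23180817 (P = -23373*1/13794 - 15391*(-1/20166) = -7791/4598 + 15391/20166 = -21586372/23180817 ≈ -0.93122)
P - T(-154, -44) = -21586372/23180817 - 1*32 = -21586372/23180817 - 32 = -763372516/23180817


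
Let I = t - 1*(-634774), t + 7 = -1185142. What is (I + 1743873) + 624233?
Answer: 1817731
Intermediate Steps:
t = -1185149 (t = -7 - 1185142 = -1185149)
I = -550375 (I = -1185149 - 1*(-634774) = -1185149 + 634774 = -550375)
(I + 1743873) + 624233 = (-550375 + 1743873) + 624233 = 1193498 + 624233 = 1817731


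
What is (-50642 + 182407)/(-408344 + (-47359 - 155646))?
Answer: -131765/611349 ≈ -0.21553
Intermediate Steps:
(-50642 + 182407)/(-408344 + (-47359 - 155646)) = 131765/(-408344 - 203005) = 131765/(-611349) = 131765*(-1/611349) = -131765/611349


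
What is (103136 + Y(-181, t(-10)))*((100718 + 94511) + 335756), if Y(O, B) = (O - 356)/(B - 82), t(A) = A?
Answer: 5038542683265/92 ≈ 5.4767e+10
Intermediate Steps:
Y(O, B) = (-356 + O)/(-82 + B)
(103136 + Y(-181, t(-10)))*((100718 + 94511) + 335756) = (103136 + (-356 - 181)/(-82 - 10))*((100718 + 94511) + 335756) = (103136 - 537/(-92))*(195229 + 335756) = (103136 - 1/92*(-537))*530985 = (103136 + 537/92)*530985 = (9489049/92)*530985 = 5038542683265/92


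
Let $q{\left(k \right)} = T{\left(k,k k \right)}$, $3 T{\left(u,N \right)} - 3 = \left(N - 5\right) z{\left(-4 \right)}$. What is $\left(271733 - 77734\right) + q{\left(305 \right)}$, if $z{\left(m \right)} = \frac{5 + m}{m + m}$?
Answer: $\frac{1140745}{6} \approx 1.9012 \cdot 10^{5}$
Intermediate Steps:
$z{\left(m \right)} = \frac{5 + m}{2 m}$
$T{\left(u,N \right)} = \frac{29}{24} - \frac{N}{24}$ ($T{\left(u,N \right)} = 1 + \frac{\left(N - 5\right) \frac{5 - 4}{2 \left(-4\right)}}{3} = 1 + \frac{\left(-5 + N\right) \frac{1}{2} \left(- \frac{1}{4}\right) 1}{3} = 1 + \frac{\left(-5 + N\right) \left(- \frac{1}{8}\right)}{3} = 1 + \frac{\frac{5}{8} - \frac{N}{8}}{3} = 1 - \left(- \frac{5}{24} + \frac{N}{24}\right) = \frac{29}{24} - \frac{N}{24}$)
$q{\left(k \right)} = \frac{29}{24} - \frac{k^{2}}{24}$ ($q{\left(k \right)} = \frac{29}{24} - \frac{k k}{24} = \frac{29}{24} - \frac{k^{2}}{24}$)
$\left(271733 - 77734\right) + q{\left(305 \right)} = \left(271733 - 77734\right) + \left(\frac{29}{24} - \frac{305^{2}}{24}\right) = 193999 + \left(\frac{29}{24} - \frac{93025}{24}\right) = 193999 - \frac{23249}{6} = \frac{1140745}{6}$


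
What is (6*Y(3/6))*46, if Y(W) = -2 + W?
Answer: -414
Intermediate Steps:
(6*Y(3/6))*46 = (6*(-2 + 3/6))*46 = (6*(-2 + 3*(⅙)))*46 = (6*(-2 + ½))*46 = (6*(-3/2))*46 = -9*46 = -414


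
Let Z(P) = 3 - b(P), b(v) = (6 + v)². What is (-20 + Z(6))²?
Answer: 25921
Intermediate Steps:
Z(P) = 3 - (6 + P)²
(-20 + Z(6))² = (-20 + (3 - (6 + 6)²))² = (-20 + (3 - 1*12²))² = (-20 + (3 - 1*144))² = (-20 + (3 - 144))² = (-20 - 141)² = (-161)² = 25921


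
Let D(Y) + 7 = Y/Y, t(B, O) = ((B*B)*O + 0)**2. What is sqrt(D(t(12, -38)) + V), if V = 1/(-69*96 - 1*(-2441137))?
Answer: I*sqrt(35561118848501)/2434513 ≈ 2.4495*I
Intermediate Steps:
t(B, O) = B**4*O**2 (t(B, O) = (B**2*O + 0)**2 = (O*B**2 + 0)**2 = (O*B**2)**2 = B**4*O**2)
D(Y) = -6 (D(Y) = -7 + Y/Y = -7 + 1 = -6)
V = 1/2434513 (V = 1/(-6624 + 2441137) = 1/2434513 ≈ 4.1076e-7)
sqrt(D(t(12, -38)) + V) = sqrt(-6 + 1/2434513) = sqrt(-14607077/2434513) = I*sqrt(35561118848501)/2434513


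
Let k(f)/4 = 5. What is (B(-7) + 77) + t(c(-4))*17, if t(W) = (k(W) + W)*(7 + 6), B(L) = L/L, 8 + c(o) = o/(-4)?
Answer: 2951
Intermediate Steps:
c(o) = -8 - o/4 (c(o) = -8 + o/(-4) = -8 + o*(-¼) = -8 - o/4)
k(f) = 20 (k(f) = 4*5 = 20)
B(L) = 1
t(W) = 260 + 13*W (t(W) = (20 + W)*(7 + 6) = (20 + W)*13 = 260 + 13*W)
(B(-7) + 77) + t(c(-4))*17 = (1 + 77) + (260 + 13*(-8 - ¼*(-4)))*17 = 78 + (260 + 13*(-8 + 1))*17 = 78 + (260 + 13*(-7))*17 = 78 + (260 - 91)*17 = 78 + 169*17 = 78 + 2873 = 2951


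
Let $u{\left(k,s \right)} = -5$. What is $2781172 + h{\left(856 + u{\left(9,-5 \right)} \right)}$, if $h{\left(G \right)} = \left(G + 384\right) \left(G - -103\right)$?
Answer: $3959362$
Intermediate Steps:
$h{\left(G \right)} = \left(103 + G\right) \left(384 + G\right)$ ($h{\left(G \right)} = \left(384 + G\right) \left(G + \left(-687 + 790\right)\right) = \left(384 + G\right) \left(G + 103\right) = \left(384 + G\right) \left(103 + G\right) = \left(103 + G\right) \left(384 + G\right)$)
$2781172 + h{\left(856 + u{\left(9,-5 \right)} \right)} = 2781172 + \left(39552 + \left(856 - 5\right)^{2} + 487 \left(856 - 5\right)\right) = 2781172 + \left(39552 + 851^{2} + 487 \cdot 851\right) = 2781172 + \left(39552 + 724201 + 414437\right) = 2781172 + 1178190 = 3959362$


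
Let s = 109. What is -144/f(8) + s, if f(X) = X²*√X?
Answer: 109 - 9*√2/16 ≈ 108.20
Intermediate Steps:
f(X) = X^(5/2)
-144/f(8) + s = -144*√2/256 + 109 = -9*√2/16 + 109 = 109 - 9*√2/16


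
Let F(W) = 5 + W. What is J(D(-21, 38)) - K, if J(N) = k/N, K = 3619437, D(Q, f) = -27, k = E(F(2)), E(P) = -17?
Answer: -97724782/27 ≈ -3.6194e+6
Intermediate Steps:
k = -17
J(N) = -17/N
J(D(-21, 38)) - K = -17/(-27) - 1*3619437 = -17*(-1/27) - 3619437 = 17/27 - 3619437 = -97724782/27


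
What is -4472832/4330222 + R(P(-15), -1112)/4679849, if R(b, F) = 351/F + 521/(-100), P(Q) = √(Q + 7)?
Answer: -22381354755854711/21667731757003400 ≈ -1.0329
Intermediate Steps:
P(Q) = √(7 + Q)
R(b, F) = -521/100 + 351/F (R(b, F) = 351/F + 521*(-1/100) = 351/F - 521/100 = -521/100 + 351/F)
-4472832/4330222 + R(P(-15), -1112)/4679849 = -4472832/4330222 + (-521/100 + 351/(-1112))/4679849 = -4472832*1/4330222 + (-521/100 + 351*(-1/1112))*(1/4679849) = -172032/166547 + (-521/100 - 351/1112)*(1/4679849) = -172032/166547 - 153613/27800*1/4679849 = -172032/166547 - 153613/130099802200 = -22381354755854711/21667731757003400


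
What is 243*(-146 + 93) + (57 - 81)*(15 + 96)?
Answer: -15543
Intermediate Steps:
243*(-146 + 93) + (57 - 81)*(15 + 96) = 243*(-53) - 24*111 = -12879 - 2664 = -15543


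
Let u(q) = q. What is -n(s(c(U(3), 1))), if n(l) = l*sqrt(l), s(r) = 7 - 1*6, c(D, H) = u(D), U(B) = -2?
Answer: -1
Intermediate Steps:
c(D, H) = D
s(r) = 1 (s(r) = 7 - 6 = 1)
n(l) = l**(3/2)
-n(s(c(U(3), 1))) = -1**(3/2) = -1*1 = -1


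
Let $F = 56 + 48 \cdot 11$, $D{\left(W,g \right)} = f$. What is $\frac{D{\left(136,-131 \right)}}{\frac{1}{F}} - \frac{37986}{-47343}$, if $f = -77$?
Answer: $- \frac{709627346}{15781} \approx -44967.0$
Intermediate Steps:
$D{\left(W,g \right)} = -77$
$F = 584$ ($F = 56 + 528 = 584$)
$\frac{D{\left(136,-131 \right)}}{\frac{1}{F}} - \frac{37986}{-47343} = - \frac{77}{\frac{1}{584}} - \frac{37986}{-47343} = - 77 \frac{1}{\frac{1}{584}} - - \frac{12662}{15781} = \left(-77\right) 584 + \frac{12662}{15781} = -44968 + \frac{12662}{15781} = - \frac{709627346}{15781}$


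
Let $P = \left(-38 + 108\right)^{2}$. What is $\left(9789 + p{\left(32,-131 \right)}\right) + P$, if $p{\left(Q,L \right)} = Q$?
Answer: $14721$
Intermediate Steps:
$P = 4900$ ($P = 70^{2} = 4900$)
$\left(9789 + p{\left(32,-131 \right)}\right) + P = \left(9789 + 32\right) + 4900 = 9821 + 4900 = 14721$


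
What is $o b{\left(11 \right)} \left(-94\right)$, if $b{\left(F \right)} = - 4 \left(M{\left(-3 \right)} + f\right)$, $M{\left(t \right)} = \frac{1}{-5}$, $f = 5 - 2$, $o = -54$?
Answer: $- \frac{284256}{5} \approx -56851.0$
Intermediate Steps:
$f = 3$ ($f = 5 - 2 = 3$)
$M{\left(t \right)} = - \frac{1}{5}$
$b{\left(F \right)} = - \frac{56}{5}$ ($b{\left(F \right)} = - 4 \left(- \frac{1}{5} + 3\right) = \left(-4\right) \frac{14}{5} = - \frac{56}{5}$)
$o b{\left(11 \right)} \left(-94\right) = \left(-54\right) \left(- \frac{56}{5}\right) \left(-94\right) = \frac{3024}{5} \left(-94\right) = - \frac{284256}{5}$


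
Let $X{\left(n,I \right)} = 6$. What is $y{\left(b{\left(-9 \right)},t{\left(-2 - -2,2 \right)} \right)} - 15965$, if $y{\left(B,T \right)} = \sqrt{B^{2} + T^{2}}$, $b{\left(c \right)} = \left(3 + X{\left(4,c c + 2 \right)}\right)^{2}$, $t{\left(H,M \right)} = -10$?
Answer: $-15965 + \sqrt{6661} \approx -15883.0$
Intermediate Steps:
$b{\left(c \right)} = 81$ ($b{\left(c \right)} = \left(3 + 6\right)^{2} = 9^{2} = 81$)
$y{\left(b{\left(-9 \right)},t{\left(-2 - -2,2 \right)} \right)} - 15965 = \sqrt{81^{2} + \left(-10\right)^{2}} - 15965 = \sqrt{6561 + 100} - 15965 = \sqrt{6661} - 15965 = -15965 + \sqrt{6661}$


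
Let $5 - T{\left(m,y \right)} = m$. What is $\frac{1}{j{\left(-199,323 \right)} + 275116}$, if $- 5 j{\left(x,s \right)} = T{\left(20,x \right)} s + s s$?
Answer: $\frac{5}{1276096} \approx 3.9182 \cdot 10^{-6}$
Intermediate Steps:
$T{\left(m,y \right)} = 5 - m$
$j{\left(x,s \right)} = 3 s - \frac{s^{2}}{5}$ ($j{\left(x,s \right)} = - \frac{\left(5 - 20\right) s + s s}{5} = - \frac{\left(5 - 20\right) s + s^{2}}{5} = - \frac{- 15 s + s^{2}}{5} = - \frac{s^{2} - 15 s}{5} = 3 s - \frac{s^{2}}{5}$)
$\frac{1}{j{\left(-199,323 \right)} + 275116} = \frac{1}{\frac{1}{5} \cdot 323 \left(15 - 323\right) + 275116} = \frac{1}{\frac{1}{5} \cdot 323 \left(-308\right) + 275116} = \frac{1}{- \frac{99484}{5} + 275116} = \frac{1}{\frac{1276096}{5}} = \frac{5}{1276096}$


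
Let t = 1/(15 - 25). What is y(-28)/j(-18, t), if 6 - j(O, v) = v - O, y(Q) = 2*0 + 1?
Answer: -10/119 ≈ -0.084034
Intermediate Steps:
y(Q) = 1 (y(Q) = 0 + 1 = 1)
t = -1/10 (t = 1/(-10) = -1/10 ≈ -0.10000)
j(O, v) = 6 + O - v (j(O, v) = 6 - (v - O) = 6 + (O - v) = 6 + O - v)
y(-28)/j(-18, t) = 1/(6 - 18 - 1*(-1/10)) = 1/(6 - 18 + 1/10) = 1/(-119/10) = 1*(-10/119) = -10/119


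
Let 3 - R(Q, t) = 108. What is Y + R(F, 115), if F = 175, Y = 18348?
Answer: 18243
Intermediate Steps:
R(Q, t) = -105 (R(Q, t) = 3 - 1*108 = 3 - 108 = -105)
Y + R(F, 115) = 18348 - 105 = 18243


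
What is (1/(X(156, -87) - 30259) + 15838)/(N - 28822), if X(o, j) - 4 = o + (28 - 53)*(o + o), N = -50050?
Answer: -600244361/2989169928 ≈ -0.20081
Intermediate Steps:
X(o, j) = 4 - 49*o (X(o, j) = 4 + (o + (28 - 53)*(o + o)) = 4 + (o - 50*o) = 4 - 49*o)
(1/(X(156, -87) - 30259) + 15838)/(N - 28822) = (1/((4 - 49*156) - 30259) + 15838)/(-50050 - 28822) = (1/((4 - 7644) - 30259) + 15838)/(-78872) = (1/(-7640 - 30259) + 15838)*(-1/78872) = (1/(-37899) + 15838)*(-1/78872) = (-1/37899 + 15838)*(-1/78872) = (600244361/37899)*(-1/78872) = -600244361/2989169928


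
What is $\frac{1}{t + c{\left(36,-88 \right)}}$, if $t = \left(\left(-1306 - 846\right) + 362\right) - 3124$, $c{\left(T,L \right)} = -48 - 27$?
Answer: $- \frac{1}{4989} \approx -0.00020044$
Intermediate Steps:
$c{\left(T,L \right)} = -75$ ($c{\left(T,L \right)} = -48 - 27 = -75$)
$t = -4914$ ($t = \left(-2152 + 362\right) - 3124 = -1790 - 3124 = -4914$)
$\frac{1}{t + c{\left(36,-88 \right)}} = \frac{1}{-4914 - 75} = \frac{1}{-4989} = - \frac{1}{4989}$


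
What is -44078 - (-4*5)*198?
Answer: -40118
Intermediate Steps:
-44078 - (-4*5)*198 = -44078 - (-20)*198 = -44078 - 1*(-3960) = -44078 + 3960 = -40118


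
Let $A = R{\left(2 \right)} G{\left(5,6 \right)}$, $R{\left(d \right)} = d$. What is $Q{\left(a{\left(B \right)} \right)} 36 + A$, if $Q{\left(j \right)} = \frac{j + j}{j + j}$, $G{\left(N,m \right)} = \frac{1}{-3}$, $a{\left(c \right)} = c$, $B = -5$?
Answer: $\frac{106}{3} \approx 35.333$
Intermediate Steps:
$G{\left(N,m \right)} = - \frac{1}{3}$
$A = - \frac{2}{3}$ ($A = 2 \left(- \frac{1}{3}\right) = - \frac{2}{3} \approx -0.66667$)
$Q{\left(j \right)} = 1$ ($Q{\left(j \right)} = \frac{2 j}{2 j} = 2 j \frac{1}{2 j} = 1$)
$Q{\left(a{\left(B \right)} \right)} 36 + A = 1 \cdot 36 - \frac{2}{3} = 36 - \frac{2}{3} = \frac{106}{3}$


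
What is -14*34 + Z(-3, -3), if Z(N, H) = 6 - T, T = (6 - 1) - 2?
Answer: -473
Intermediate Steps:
T = 3 (T = 5 - 2 = 3)
Z(N, H) = 3 (Z(N, H) = 6 - 1*3 = 6 - 3 = 3)
-14*34 + Z(-3, -3) = -14*34 + 3 = -476 + 3 = -473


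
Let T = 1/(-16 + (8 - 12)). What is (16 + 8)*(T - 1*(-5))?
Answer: 594/5 ≈ 118.80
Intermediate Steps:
T = -1/20 (T = 1/(-16 - 4) = 1/(-20) = -1/20 ≈ -0.050000)
(16 + 8)*(T - 1*(-5)) = (16 + 8)*(-1/20 - 1*(-5)) = 24*(-1/20 + 5) = 24*(99/20) = 594/5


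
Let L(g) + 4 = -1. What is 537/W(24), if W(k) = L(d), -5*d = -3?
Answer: -537/5 ≈ -107.40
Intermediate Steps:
d = ⅗ (d = -⅕*(-3) = ⅗ ≈ 0.60000)
L(g) = -5 (L(g) = -4 - 1 = -5)
W(k) = -5
537/W(24) = 537/(-5) = 537*(-⅕) = -537/5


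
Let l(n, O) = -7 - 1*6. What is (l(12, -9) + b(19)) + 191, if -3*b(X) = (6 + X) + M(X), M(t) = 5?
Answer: 168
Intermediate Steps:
l(n, O) = -13 (l(n, O) = -7 - 6 = -13)
b(X) = -11/3 - X/3 (b(X) = -((6 + X) + 5)/3 = -(11 + X)/3 = -11/3 - X/3)
(l(12, -9) + b(19)) + 191 = (-13 + (-11/3 - ⅓*19)) + 191 = (-13 + (-11/3 - 19/3)) + 191 = (-13 - 10) + 191 = -23 + 191 = 168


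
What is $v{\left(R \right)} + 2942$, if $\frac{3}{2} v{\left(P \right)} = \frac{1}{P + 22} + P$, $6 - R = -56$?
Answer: $\frac{375901}{126} \approx 2983.3$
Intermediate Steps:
$R = 62$ ($R = 6 - -56 = 6 + 56 = 62$)
$v{\left(P \right)} = \frac{2 P}{3} + \frac{2}{3 \left(22 + P\right)}$ ($v{\left(P \right)} = \frac{2 \left(\frac{1}{P + 22} + P\right)}{3} = \frac{2 \left(\frac{1}{22 + P} + P\right)}{3} = \frac{2 \left(P + \frac{1}{22 + P}\right)}{3} = \frac{2 P}{3} + \frac{2}{3 \left(22 + P\right)}$)
$v{\left(R \right)} + 2942 = \frac{2 \left(1 + 62^{2} + 22 \cdot 62\right)}{3 \left(22 + 62\right)} + 2942 = \frac{2 \left(1 + 3844 + 1364\right)}{3 \cdot 84} + 2942 = \frac{2}{3} \cdot \frac{1}{84} \cdot 5209 + 2942 = \frac{5209}{126} + 2942 = \frac{375901}{126}$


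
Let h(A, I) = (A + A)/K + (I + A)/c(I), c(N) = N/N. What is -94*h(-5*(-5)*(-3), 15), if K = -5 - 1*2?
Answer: 25380/7 ≈ 3625.7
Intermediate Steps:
K = -7 (K = -5 - 2 = -7)
c(N) = 1
h(A, I) = I + 5*A/7 (h(A, I) = (A + A)/(-7) + (I + A)/1 = (2*A)*(-1/7) + (A + I)*1 = -2*A/7 + (A + I) = I + 5*A/7)
-94*h(-5*(-5)*(-3), 15) = -94*(15 + 5*(-5*(-5)*(-3))/7) = -94*(15 + 5*(25*(-3))/7) = -94*(15 + (5/7)*(-75)) = -94*(15 - 375/7) = -94*(-270/7) = 25380/7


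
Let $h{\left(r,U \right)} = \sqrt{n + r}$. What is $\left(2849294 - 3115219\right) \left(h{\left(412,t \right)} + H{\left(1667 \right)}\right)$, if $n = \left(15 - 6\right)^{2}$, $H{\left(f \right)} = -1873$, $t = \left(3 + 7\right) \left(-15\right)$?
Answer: $498077525 - 265925 \sqrt{493} \approx 4.9217 \cdot 10^{8}$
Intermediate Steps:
$t = -150$ ($t = 10 \left(-15\right) = -150$)
$n = 81$ ($n = 9^{2} = 81$)
$h{\left(r,U \right)} = \sqrt{81 + r}$
$\left(2849294 - 3115219\right) \left(h{\left(412,t \right)} + H{\left(1667 \right)}\right) = \left(2849294 - 3115219\right) \left(\sqrt{81 + 412} - 1873\right) = - 265925 \left(\sqrt{493} - 1873\right) = - 265925 \left(-1873 + \sqrt{493}\right) = 498077525 - 265925 \sqrt{493}$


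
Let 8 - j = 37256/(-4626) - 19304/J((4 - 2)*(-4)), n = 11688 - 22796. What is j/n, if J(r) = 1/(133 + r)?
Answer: -1395326533/6423201 ≈ -217.23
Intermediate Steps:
n = -11108
j = 5581306132/2313 (j = 8 - (37256/(-4626) - 19304/(1/(133 + (4 - 2)*(-4)))) = 8 - (37256*(-1/4626) - 19304/(1/(133 + 2*(-4)))) = 8 - (-18628/2313 - 19304/(1/(133 - 8))) = 8 - (-18628/2313 - 19304/(1/125)) = 8 - (-18628/2313 - 19304/1/125) = 8 - (-18628/2313 - 19304*125) = 8 - (-18628/2313 - 2413000) = 8 - 1*(-5581287628/2313) = 8 + 5581287628/2313 = 5581306132/2313 ≈ 2.4130e+6)
j/n = (5581306132/2313)/(-11108) = (5581306132/2313)*(-1/11108) = -1395326533/6423201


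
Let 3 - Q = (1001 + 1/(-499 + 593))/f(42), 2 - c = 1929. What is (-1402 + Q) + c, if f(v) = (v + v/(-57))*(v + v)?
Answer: -6863757023/2063488 ≈ -3326.3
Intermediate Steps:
c = -1927 (c = 2 - 1*1929 = 2 - 1929 = -1927)
f(v) = 112*v²/57 (f(v) = (v + v*(-1/57))*(2*v) = (v - v/57)*(2*v) = (56*v/57)*(2*v) = 112*v²/57)
Q = 5594529/2063488 (Q = 3 - (1001 + 1/(-499 + 593))/((112/57)*42²) = 3 - (1001 + 1/94)/((112/57)*1764) = 3 - (1001 + 1/94)/65856/19 = 3 - 94095*19/(94*65856) = 3 - 1*595935/2063488 = 3 - 595935/2063488 = 5594529/2063488 ≈ 2.7112)
(-1402 + Q) + c = (-1402 + 5594529/2063488) - 1927 = -2887415647/2063488 - 1927 = -6863757023/2063488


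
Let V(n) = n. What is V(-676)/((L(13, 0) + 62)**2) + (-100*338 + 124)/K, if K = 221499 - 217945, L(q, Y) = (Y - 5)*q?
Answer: -1352794/15993 ≈ -84.587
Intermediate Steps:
L(q, Y) = q*(-5 + Y) (L(q, Y) = (-5 + Y)*q = q*(-5 + Y))
K = 3554
V(-676)/((L(13, 0) + 62)**2) + (-100*338 + 124)/K = -676/(13*(-5 + 0) + 62)**2 + (-100*338 + 124)/3554 = -676/(13*(-5) + 62)**2 + (-33800 + 124)*(1/3554) = -676/(-65 + 62)**2 - 33676*1/3554 = -676/((-3)**2) - 16838/1777 = -676/9 - 16838/1777 = -1352794/15993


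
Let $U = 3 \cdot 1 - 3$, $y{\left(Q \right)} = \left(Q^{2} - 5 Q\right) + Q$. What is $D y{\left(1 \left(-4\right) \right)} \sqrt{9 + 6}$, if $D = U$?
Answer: $0$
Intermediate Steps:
$y{\left(Q \right)} = Q^{2} - 4 Q$
$U = 0$ ($U = 3 - 3 = 0$)
$D = 0$
$D y{\left(1 \left(-4\right) \right)} \sqrt{9 + 6} = 0 \cdot 1 \left(-4\right) \left(-4 + 1 \left(-4\right)\right) \sqrt{9 + 6} = 0 \left(- 4 \left(-4 - 4\right)\right) \sqrt{15} = 0 \left(\left(-4\right) \left(-8\right)\right) \sqrt{15} = 0 \cdot 32 \sqrt{15} = 0 \sqrt{15} = 0$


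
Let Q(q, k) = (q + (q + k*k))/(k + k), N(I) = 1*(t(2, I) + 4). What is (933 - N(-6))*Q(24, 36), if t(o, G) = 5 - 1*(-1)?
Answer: 51688/3 ≈ 17229.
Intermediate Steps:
t(o, G) = 6 (t(o, G) = 5 + 1 = 6)
N(I) = 10 (N(I) = 1*(6 + 4) = 1*10 = 10)
Q(q, k) = (k² + 2*q)/(2*k) (Q(q, k) = (q + (q + k²))/((2*k)) = (k² + 2*q)*(1/(2*k)) = (k² + 2*q)/(2*k))
(933 - N(-6))*Q(24, 36) = (933 - 1*10)*((½)*36 + 24/36) = (933 - 10)*(18 + 24*(1/36)) = 923*(18 + ⅔) = 923*(56/3) = 51688/3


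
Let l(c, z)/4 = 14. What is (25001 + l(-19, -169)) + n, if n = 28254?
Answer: 53311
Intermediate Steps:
l(c, z) = 56 (l(c, z) = 4*14 = 56)
(25001 + l(-19, -169)) + n = (25001 + 56) + 28254 = 25057 + 28254 = 53311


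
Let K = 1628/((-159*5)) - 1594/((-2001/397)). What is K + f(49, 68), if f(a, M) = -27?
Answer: 152293739/530265 ≈ 287.20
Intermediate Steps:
K = 166610894/530265 (K = 1628/(-795) - 1594/((-2001*1/397)) = 1628*(-1/795) - 1594/(-2001/397) = -1628/795 - 1594*(-397/2001) = -1628/795 + 632818/2001 = 166610894/530265 ≈ 314.20)
K + f(49, 68) = 166610894/530265 - 27 = 152293739/530265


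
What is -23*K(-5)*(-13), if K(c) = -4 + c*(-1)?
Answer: 299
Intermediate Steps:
K(c) = -4 - c
-23*K(-5)*(-13) = -23*(-4 - 1*(-5))*(-13) = -23*(-4 + 5)*(-13) = -23*1*(-13) = -23*(-13) = 299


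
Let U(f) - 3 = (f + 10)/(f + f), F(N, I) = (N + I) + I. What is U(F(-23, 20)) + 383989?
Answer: 13055755/34 ≈ 3.8399e+5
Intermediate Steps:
F(N, I) = N + 2*I (F(N, I) = (I + N) + I = N + 2*I)
U(f) = 3 + (10 + f)/(2*f) (U(f) = 3 + (f + 10)/(f + f) = 3 + (10 + f)/((2*f)) = 3 + (10 + f)*(1/(2*f)) = 3 + (10 + f)/(2*f))
U(F(-23, 20)) + 383989 = (7/2 + 5/(-23 + 2*20)) + 383989 = (7/2 + 5/(-23 + 40)) + 383989 = (7/2 + 5/17) + 383989 = 129/34 + 383989 = 13055755/34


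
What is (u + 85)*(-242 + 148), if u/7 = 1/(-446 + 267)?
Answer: -1429552/179 ≈ -7986.3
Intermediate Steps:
u = -7/179 (u = 7/(-446 + 267) = 7/(-179) = 7*(-1/179) = -7/179 ≈ -0.039106)
(u + 85)*(-242 + 148) = (-7/179 + 85)*(-242 + 148) = (15208/179)*(-94) = -1429552/179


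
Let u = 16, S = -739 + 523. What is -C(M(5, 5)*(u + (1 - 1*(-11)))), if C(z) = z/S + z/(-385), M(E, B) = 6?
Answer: 601/495 ≈ 1.2141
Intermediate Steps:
S = -216
C(z) = -601*z/83160 (C(z) = z/(-216) + z/(-385) = z*(-1/216) + z*(-1/385) = -z/216 - z/385 = -601*z/83160)
-C(M(5, 5)*(u + (1 - 1*(-11)))) = -(-601)*6*(16 + (1 - 1*(-11)))/83160 = -(-601)*6*(16 + (1 + 11))/83160 = -(-601)*6*(16 + 12)/83160 = -(-601)*6*28/83160 = -(-601)*168/83160 = -1*(-601/495) = 601/495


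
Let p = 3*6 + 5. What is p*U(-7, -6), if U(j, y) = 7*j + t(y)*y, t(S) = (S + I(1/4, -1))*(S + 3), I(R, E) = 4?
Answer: -1955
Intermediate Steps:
t(S) = (3 + S)*(4 + S) (t(S) = (S + 4)*(S + 3) = (4 + S)*(3 + S) = (3 + S)*(4 + S))
p = 23 (p = 18 + 5 = 23)
U(j, y) = 7*j + y*(12 + y² + 7*y) (U(j, y) = 7*j + (12 + y² + 7*y)*y = 7*j + y*(12 + y² + 7*y))
p*U(-7, -6) = 23*(7*(-7) - 6*(12 + (-6)² + 7*(-6))) = 23*(-49 - 6*(12 + 36 - 42)) = 23*(-49 - 6*6) = 23*(-49 - 36) = 23*(-85) = -1955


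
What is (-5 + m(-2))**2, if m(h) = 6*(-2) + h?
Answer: 361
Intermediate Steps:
m(h) = -12 + h
(-5 + m(-2))**2 = (-5 + (-12 - 2))**2 = (-5 - 14)**2 = (-19)**2 = 361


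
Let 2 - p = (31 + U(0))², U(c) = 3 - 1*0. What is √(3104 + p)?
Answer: 5*√78 ≈ 44.159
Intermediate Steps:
U(c) = 3 (U(c) = 3 + 0 = 3)
p = -1154 (p = 2 - (31 + 3)² = 2 - 1*34² = 2 - 1*1156 = 2 - 1156 = -1154)
√(3104 + p) = √(3104 - 1154) = √1950 = 5*√78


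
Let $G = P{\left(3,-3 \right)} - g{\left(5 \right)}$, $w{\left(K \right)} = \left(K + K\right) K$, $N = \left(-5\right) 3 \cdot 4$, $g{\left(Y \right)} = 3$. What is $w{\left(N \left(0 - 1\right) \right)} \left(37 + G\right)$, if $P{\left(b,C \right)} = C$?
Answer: $223200$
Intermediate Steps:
$N = -60$ ($N = \left(-15\right) 4 = -60$)
$w{\left(K \right)} = 2 K^{2}$ ($w{\left(K \right)} = 2 K K = 2 K^{2}$)
$G = -6$ ($G = -3 - 3 = -6$)
$w{\left(N \left(0 - 1\right) \right)} \left(37 + G\right) = 2 \left(- 60 \left(0 - 1\right)\right)^{2} \left(37 - 6\right) = 2 \left(\left(-60\right) \left(-1\right)\right)^{2} \cdot 31 = 2 \cdot 60^{2} \cdot 31 = 2 \cdot 3600 \cdot 31 = 7200 \cdot 31 = 223200$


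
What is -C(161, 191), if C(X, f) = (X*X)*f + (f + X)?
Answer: -4951263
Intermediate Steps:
C(X, f) = X + f + f*X**2 (C(X, f) = X**2*f + (X + f) = f*X**2 + (X + f) = X + f + f*X**2)
-C(161, 191) = -(161 + 191 + 191*161**2) = -(161 + 191 + 191*25921) = -(161 + 191 + 4950911) = -1*4951263 = -4951263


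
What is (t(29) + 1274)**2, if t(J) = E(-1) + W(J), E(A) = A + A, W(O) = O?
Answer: 1692601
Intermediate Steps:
E(A) = 2*A
t(J) = -2 + J (t(J) = 2*(-1) + J = -2 + J)
(t(29) + 1274)**2 = ((-2 + 29) + 1274)**2 = (27 + 1274)**2 = 1301**2 = 1692601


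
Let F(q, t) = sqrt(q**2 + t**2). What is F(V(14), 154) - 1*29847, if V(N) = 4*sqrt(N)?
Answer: -29847 + 6*sqrt(665) ≈ -29692.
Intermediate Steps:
F(V(14), 154) - 1*29847 = sqrt((4*sqrt(14))**2 + 154**2) - 1*29847 = sqrt(224 + 23716) - 29847 = sqrt(23940) - 29847 = 6*sqrt(665) - 29847 = -29847 + 6*sqrt(665)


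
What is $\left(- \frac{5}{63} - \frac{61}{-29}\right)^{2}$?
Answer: $\frac{13675204}{3337929} \approx 4.0969$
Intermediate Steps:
$\left(- \frac{5}{63} - \frac{61}{-29}\right)^{2} = \left(\left(-5\right) \frac{1}{63} - - \frac{61}{29}\right)^{2} = \left(- \frac{5}{63} + \frac{61}{29}\right)^{2} = \left(\frac{3698}{1827}\right)^{2} = \frac{13675204}{3337929}$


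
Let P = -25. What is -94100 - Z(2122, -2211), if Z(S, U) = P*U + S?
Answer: -151497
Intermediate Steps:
Z(S, U) = S - 25*U (Z(S, U) = -25*U + S = S - 25*U)
-94100 - Z(2122, -2211) = -94100 - (2122 - 25*(-2211)) = -94100 - (2122 + 55275) = -94100 - 1*57397 = -94100 - 57397 = -151497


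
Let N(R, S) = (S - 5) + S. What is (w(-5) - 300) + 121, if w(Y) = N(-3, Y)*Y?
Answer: -104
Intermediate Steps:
N(R, S) = -5 + 2*S (N(R, S) = (-5 + S) + S = -5 + 2*S)
w(Y) = Y*(-5 + 2*Y) (w(Y) = (-5 + 2*Y)*Y = Y*(-5 + 2*Y))
(w(-5) - 300) + 121 = (-5*(-5 + 2*(-5)) - 300) + 121 = (-5*(-5 - 10) - 300) + 121 = (-5*(-15) - 300) + 121 = (75 - 300) + 121 = -225 + 121 = -104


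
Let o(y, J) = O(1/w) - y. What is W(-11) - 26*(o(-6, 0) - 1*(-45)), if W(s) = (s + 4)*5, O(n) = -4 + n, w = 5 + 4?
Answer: -11339/9 ≈ -1259.9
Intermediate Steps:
w = 9
o(y, J) = -35/9 - y (o(y, J) = (-4 + 1/9) - y = (-4 + ⅑) - y = -35/9 - y)
W(s) = 20 + 5*s (W(s) = (4 + s)*5 = 20 + 5*s)
W(-11) - 26*(o(-6, 0) - 1*(-45)) = (20 + 5*(-11)) - 26*((-35/9 - 1*(-6)) - 1*(-45)) = (20 - 55) - 26*((-35/9 + 6) + 45) = -35 - 26*(19/9 + 45) = -35 - 26*424/9 = -35 - 11024/9 = -11339/9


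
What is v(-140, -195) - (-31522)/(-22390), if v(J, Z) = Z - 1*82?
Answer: -3116776/11195 ≈ -278.41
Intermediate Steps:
v(J, Z) = -82 + Z (v(J, Z) = Z - 82 = -82 + Z)
v(-140, -195) - (-31522)/(-22390) = (-82 - 195) - (-31522)/(-22390) = -277 - (-31522)*(-1)/22390 = -277 - 1*15761/11195 = -277 - 15761/11195 = -3116776/11195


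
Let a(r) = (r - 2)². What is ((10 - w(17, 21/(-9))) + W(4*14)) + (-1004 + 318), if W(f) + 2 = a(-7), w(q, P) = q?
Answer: -614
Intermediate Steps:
a(r) = (-2 + r)²
W(f) = 79 (W(f) = -2 + (-2 - 7)² = -2 + (-9)² = -2 + 81 = 79)
((10 - w(17, 21/(-9))) + W(4*14)) + (-1004 + 318) = ((10 - 1*17) + 79) + (-1004 + 318) = ((10 - 17) + 79) - 686 = (-7 + 79) - 686 = 72 - 686 = -614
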